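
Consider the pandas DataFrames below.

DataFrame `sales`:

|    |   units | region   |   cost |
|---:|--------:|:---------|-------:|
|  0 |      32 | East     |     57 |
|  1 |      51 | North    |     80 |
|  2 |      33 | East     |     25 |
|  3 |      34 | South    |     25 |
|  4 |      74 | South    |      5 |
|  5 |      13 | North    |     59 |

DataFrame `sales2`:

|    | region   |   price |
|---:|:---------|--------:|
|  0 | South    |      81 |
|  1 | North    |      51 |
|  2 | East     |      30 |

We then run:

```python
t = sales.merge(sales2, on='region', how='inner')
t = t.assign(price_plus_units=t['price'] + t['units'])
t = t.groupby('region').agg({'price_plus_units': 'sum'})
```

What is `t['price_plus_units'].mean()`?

merge on 'region' (how='inner') → 6 rows:
   units region  cost  price
0     32   East    57     30
1     51  North    80     51
2     33   East    25     30
3     34  South    25     81
4     74  South     5     81
5     13  North    59     51
add column price_plus_units = t['price'] + t['units']:
   units region  cost  price  price_plus_units
0     32   East    57     30                62
1     51  North    80     51               102
2     33   East    25     30                63
3     34  South    25     81               115
4     74  South     5     81               155
5     13  North    59     51                64
group by region, sum of price_plus_units:
        price_plus_units
region                  
East                 125
North                166
South                270
So mean() = 187.0.

187.0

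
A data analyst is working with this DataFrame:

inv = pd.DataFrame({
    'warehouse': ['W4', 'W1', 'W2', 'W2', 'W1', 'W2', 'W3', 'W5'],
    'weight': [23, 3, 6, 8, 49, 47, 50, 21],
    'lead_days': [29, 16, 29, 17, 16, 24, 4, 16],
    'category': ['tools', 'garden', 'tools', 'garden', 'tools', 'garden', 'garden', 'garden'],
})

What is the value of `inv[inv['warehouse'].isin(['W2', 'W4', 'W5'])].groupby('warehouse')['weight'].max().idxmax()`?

W2

filter rows where warehouse in ['W2', 'W4', 'W5']:
  warehouse  weight  lead_days category
0        W4      23         29    tools
2        W2       6         29    tools
3        W2       8         17   garden
5        W2      47         24   garden
7        W5      21         16   garden
group by warehouse, max of weight:
warehouse
W2    47
W4    23
W5    21
Name: weight, dtype: int64
Reading off the label with the largest value, we get W2.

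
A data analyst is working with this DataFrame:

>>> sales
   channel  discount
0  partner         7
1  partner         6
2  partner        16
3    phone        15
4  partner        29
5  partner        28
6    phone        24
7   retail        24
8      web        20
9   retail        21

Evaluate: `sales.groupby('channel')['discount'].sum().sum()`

190

group by channel, sum of discount:
channel
partner    86
phone      39
retail     45
web        20
Name: discount, dtype: int64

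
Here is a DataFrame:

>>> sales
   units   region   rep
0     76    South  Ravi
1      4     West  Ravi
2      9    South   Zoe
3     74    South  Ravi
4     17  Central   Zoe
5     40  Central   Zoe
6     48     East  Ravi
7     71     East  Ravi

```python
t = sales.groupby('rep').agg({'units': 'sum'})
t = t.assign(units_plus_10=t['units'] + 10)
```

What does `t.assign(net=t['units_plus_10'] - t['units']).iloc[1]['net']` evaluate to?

10

group by rep, sum of units:
      units
rep        
Ravi    273
Zoe      66
add column units_plus_10 = t['units'] + 10:
      units  units_plus_10
rep                       
Ravi    273            283
Zoe      66             76
add column net = t['units_plus_10'] - t['units']:
      units  units_plus_10  net
rep                            
Ravi    273            283   10
Zoe      66             76   10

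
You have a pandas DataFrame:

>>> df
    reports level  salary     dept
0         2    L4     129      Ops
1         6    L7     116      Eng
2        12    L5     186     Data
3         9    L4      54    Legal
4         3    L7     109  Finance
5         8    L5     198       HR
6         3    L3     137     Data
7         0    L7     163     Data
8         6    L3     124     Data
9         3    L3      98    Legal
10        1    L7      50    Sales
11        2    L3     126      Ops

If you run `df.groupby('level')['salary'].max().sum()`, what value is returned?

group by level, max of salary:
level
L3    137
L4    129
L5    198
L7    163
Name: salary, dtype: int64
Then the sum of the resulting series: 627

627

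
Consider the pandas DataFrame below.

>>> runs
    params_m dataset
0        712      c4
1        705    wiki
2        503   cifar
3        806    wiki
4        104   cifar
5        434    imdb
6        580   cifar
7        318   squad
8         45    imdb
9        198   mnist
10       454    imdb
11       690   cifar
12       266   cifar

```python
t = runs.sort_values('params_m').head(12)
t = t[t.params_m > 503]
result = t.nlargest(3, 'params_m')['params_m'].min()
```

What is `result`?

sort by params_m:
    params_m dataset
8         45    imdb
4        104   cifar
9        198   mnist
12       266   cifar
7        318   squad
5        434    imdb
10       454    imdb
2        503   cifar
6        580   cifar
11       690   cifar
1        705    wiki
0        712      c4
3        806    wiki
take first 12 rows:
    params_m dataset
8         45    imdb
4        104   cifar
9        198   mnist
12       266   cifar
7        318   squad
5        434    imdb
10       454    imdb
2        503   cifar
6        580   cifar
11       690   cifar
1        705    wiki
0        712      c4
filter rows where params_m > 503:
    params_m dataset
6        580   cifar
11       690   cifar
1        705    wiki
0        712      c4
take 3 rows with largest params_m:
    params_m dataset
0        712      c4
1        705    wiki
11       690   cifar

690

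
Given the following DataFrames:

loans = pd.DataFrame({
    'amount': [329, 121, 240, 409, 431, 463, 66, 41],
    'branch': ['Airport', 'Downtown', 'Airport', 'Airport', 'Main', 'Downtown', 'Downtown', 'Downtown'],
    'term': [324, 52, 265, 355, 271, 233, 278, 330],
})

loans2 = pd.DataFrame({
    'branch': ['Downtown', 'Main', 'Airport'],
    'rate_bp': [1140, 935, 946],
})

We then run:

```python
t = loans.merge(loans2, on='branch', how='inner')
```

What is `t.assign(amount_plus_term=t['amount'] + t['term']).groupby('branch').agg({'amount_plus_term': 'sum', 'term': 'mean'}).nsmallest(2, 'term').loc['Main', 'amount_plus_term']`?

merge on 'branch' (how='inner') → 8 rows:
   amount    branch  term  rate_bp
0     329   Airport   324      946
1     121  Downtown    52     1140
2     240   Airport   265      946
3     409   Airport   355      946
4     431      Main   271      935
5     463  Downtown   233     1140
6      66  Downtown   278     1140
7      41  Downtown   330     1140
add column amount_plus_term = t['amount'] + t['term']:
   amount    branch  term  rate_bp  amount_plus_term
0     329   Airport   324      946               653
1     121  Downtown    52     1140               173
2     240   Airport   265      946               505
3     409   Airport   355      946               764
4     431      Main   271      935               702
5     463  Downtown   233     1140               696
6      66  Downtown   278     1140               344
7      41  Downtown   330     1140               371
group by branch: sum(amount_plus_term), mean(term):
          amount_plus_term        term
branch                                
Airport               1922  314.666667
Downtown              1584  223.250000
Main                   702  271.000000
take 2 rows with smallest term:
          amount_plus_term    term
branch                            
Downtown              1584  223.25
Main                   702  271.00
value at row 'Main', column 'amount_plus_term' → 702

702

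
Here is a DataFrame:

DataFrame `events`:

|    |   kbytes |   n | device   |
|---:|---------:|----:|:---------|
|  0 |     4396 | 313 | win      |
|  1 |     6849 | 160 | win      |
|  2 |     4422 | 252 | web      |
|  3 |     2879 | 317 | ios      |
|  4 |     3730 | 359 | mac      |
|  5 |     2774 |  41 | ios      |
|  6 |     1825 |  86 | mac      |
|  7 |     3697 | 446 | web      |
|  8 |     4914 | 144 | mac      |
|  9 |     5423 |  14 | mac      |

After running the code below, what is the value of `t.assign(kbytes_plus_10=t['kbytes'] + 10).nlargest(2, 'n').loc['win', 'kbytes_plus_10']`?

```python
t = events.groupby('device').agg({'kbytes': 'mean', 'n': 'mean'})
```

group by device: mean(kbytes), mean(n):
        kbytes       n
device                
ios     2826.5  179.00
mac     3973.0  150.75
web     4059.5  349.00
win     5622.5  236.50
add column kbytes_plus_10 = t['kbytes'] + 10:
        kbytes       n  kbytes_plus_10
device                                
ios     2826.5  179.00          2836.5
mac     3973.0  150.75          3983.0
web     4059.5  349.00          4069.5
win     5622.5  236.50          5632.5
take 2 rows with largest n:
        kbytes      n  kbytes_plus_10
device                               
web     4059.5  349.0          4069.5
win     5622.5  236.5          5632.5
So loc['win', 'kbytes_plus_10'] = 5632.5.

5632.5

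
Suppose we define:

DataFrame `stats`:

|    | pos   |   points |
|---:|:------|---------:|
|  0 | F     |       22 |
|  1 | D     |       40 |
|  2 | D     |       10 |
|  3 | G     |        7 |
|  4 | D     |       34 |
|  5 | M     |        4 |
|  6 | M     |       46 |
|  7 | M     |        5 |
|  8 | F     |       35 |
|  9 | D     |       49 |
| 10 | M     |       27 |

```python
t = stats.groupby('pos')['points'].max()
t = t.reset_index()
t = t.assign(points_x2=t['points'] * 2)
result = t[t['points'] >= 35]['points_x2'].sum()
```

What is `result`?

260

group by pos, max of points:
pos
D    49
F    35
G     7
M    46
Name: points, dtype: int64
reset_index():
  pos  points
0   D      49
1   F      35
2   G       7
3   M      46
add column points_x2 = t['points'] * 2:
  pos  points  points_x2
0   D      49         98
1   F      35         70
2   G       7         14
3   M      46         92
filter rows where points >= 35:
  pos  points  points_x2
0   D      49         98
1   F      35         70
3   M      46         92
Reading off the sum of column 'points_x2', we get 260.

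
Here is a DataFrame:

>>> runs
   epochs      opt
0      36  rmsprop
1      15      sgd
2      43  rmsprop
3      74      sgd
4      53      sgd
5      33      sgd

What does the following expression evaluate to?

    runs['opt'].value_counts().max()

value_counts of opt:
opt
sgd        4
rmsprop    2
Name: count, dtype: int64
Taking the max of the resulting series gives 4.

4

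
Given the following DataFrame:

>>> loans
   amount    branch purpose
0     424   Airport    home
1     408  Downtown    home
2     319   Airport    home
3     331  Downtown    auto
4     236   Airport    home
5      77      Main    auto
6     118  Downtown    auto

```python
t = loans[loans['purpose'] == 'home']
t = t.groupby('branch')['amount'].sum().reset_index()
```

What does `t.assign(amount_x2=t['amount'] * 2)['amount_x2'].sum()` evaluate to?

filter rows where purpose == 'home':
   amount    branch purpose
0     424   Airport    home
1     408  Downtown    home
2     319   Airport    home
4     236   Airport    home
group by branch, sum of amount:
branch
Airport     979
Downtown    408
Name: amount, dtype: int64
reset_index():
     branch  amount
0   Airport     979
1  Downtown     408
add column amount_x2 = t['amount'] * 2:
     branch  amount  amount_x2
0   Airport     979       1958
1  Downtown     408        816
The sum of column 'amount_x2' is 2774.

2774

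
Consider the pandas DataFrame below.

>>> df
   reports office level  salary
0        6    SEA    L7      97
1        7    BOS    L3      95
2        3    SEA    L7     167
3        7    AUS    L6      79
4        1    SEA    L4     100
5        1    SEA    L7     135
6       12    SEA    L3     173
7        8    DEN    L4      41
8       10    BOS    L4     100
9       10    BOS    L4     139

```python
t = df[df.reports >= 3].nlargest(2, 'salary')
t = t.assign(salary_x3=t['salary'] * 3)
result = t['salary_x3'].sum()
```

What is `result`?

filter rows where reports >= 3:
   reports office level  salary
0        6    SEA    L7      97
1        7    BOS    L3      95
2        3    SEA    L7     167
3        7    AUS    L6      79
6       12    SEA    L3     173
7        8    DEN    L4      41
8       10    BOS    L4     100
9       10    BOS    L4     139
take 2 rows with largest salary:
   reports office level  salary
6       12    SEA    L3     173
2        3    SEA    L7     167
add column salary_x3 = t['salary'] * 3:
   reports office level  salary  salary_x3
6       12    SEA    L3     173        519
2        3    SEA    L7     167        501
The sum of column 'salary_x3' is 1020.

1020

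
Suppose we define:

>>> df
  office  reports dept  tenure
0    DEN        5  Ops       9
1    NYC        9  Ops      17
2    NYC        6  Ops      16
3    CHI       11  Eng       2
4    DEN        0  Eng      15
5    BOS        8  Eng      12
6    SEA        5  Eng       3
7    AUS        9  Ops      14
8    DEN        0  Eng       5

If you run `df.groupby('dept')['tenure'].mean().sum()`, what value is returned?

21.4

group by dept, mean of tenure:
dept
Eng     7.4
Ops    14.0
Name: tenure, dtype: float64
Hence 21.4.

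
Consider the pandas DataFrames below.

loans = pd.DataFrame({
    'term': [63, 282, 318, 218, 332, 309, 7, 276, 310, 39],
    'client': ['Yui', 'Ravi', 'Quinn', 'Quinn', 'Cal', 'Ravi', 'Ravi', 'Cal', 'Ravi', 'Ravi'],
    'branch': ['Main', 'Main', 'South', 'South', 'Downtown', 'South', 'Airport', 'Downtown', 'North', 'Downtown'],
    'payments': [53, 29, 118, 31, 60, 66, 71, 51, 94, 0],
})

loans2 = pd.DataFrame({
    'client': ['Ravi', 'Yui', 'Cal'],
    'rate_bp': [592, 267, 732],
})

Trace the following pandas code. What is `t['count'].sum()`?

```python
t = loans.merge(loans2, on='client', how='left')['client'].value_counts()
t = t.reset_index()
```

merge on 'client' (how='left') → 10 rows:
   term client    branch  payments  rate_bp
0    63    Yui      Main        53    267.0
1   282   Ravi      Main        29    592.0
2   318  Quinn     South       118      NaN
3   218  Quinn     South        31      NaN
4   332    Cal  Downtown        60    732.0
5   309   Ravi     South        66    592.0
6     7   Ravi   Airport        71    592.0
7   276    Cal  Downtown        51    732.0
8   310   Ravi     North        94    592.0
9    39   Ravi  Downtown         0    592.0
value_counts of client:
client
Ravi     5
Quinn    2
Cal      2
Yui      1
Name: count, dtype: int64
reset_index():
  client  count
0   Ravi      5
1  Quinn      2
2    Cal      2
3    Yui      1

10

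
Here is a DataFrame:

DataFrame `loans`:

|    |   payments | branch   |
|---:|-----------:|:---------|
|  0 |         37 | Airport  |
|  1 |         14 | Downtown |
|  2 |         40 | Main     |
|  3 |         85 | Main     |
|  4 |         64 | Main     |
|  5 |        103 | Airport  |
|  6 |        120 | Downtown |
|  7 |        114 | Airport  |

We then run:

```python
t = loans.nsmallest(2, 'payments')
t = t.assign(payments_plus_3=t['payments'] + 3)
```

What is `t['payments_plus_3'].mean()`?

take 2 rows with smallest payments:
   payments    branch
1        14  Downtown
0        37   Airport
add column payments_plus_3 = t['payments'] + 3:
   payments    branch  payments_plus_3
1        14  Downtown               17
0        37   Airport               40

28.5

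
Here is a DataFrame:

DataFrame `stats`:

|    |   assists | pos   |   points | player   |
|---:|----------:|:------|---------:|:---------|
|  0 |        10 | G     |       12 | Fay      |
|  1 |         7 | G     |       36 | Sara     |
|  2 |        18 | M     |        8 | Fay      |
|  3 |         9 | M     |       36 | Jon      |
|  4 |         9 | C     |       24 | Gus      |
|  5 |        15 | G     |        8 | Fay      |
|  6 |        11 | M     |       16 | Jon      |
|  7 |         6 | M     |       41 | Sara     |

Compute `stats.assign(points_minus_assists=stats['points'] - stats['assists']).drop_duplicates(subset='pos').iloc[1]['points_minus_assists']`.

add column points_minus_assists = stats['points'] - stats['assists']:
   assists pos  points player  points_minus_assists
0       10   G      12    Fay                     2
1        7   G      36   Sara                    29
2       18   M       8    Fay                   -10
3        9   M      36    Jon                    27
4        9   C      24    Gus                    15
5       15   G       8    Fay                    -7
6       11   M      16    Jon                     5
7        6   M      41   Sara                    35
drop duplicate pos (keep=first):
   assists pos  points player  points_minus_assists
0       10   G      12    Fay                     2
2       18   M       8    Fay                   -10
4        9   C      24    Gus                    15
The value at position 1, column 'points_minus_assists' is -10.

-10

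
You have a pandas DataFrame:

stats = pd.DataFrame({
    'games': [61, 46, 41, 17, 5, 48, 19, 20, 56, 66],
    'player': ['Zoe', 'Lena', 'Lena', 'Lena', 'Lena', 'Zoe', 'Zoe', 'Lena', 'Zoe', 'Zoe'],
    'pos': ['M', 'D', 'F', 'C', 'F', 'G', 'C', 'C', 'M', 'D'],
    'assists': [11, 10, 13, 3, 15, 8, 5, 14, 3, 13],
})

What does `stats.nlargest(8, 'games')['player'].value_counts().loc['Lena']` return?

take 8 rows with largest games:
   games player pos  assists
9     66    Zoe   D       13
0     61    Zoe   M       11
8     56    Zoe   M        3
5     48    Zoe   G        8
1     46   Lena   D       10
2     41   Lena   F       13
7     20   Lena   C       14
6     19    Zoe   C        5
value_counts of player:
player
Zoe     5
Lena    3
Name: count, dtype: int64

3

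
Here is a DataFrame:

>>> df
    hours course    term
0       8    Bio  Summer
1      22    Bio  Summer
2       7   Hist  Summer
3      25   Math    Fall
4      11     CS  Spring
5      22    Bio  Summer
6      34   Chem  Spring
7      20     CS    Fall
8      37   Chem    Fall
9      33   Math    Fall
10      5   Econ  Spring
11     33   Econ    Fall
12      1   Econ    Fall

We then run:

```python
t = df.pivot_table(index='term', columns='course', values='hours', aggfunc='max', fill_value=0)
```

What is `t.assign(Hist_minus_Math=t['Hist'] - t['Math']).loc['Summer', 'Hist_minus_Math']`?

pivot: rows=term, cols=course, max(hours):
course  Bio  CS  Chem  Econ  Hist  Math
term                                   
Fall      0  20    37    33     0    33
Spring    0  11    34     5     0     0
Summer   22   0     0     0     7     0
add column Hist_minus_Math = t['Hist'] - t['Math']:
course  Bio  CS  Chem  Econ  Hist  Math  Hist_minus_Math
term                                                    
Fall      0  20    37    33     0    33              -33
Spring    0  11    34     5     0     0                0
Summer   22   0     0     0     7     0                7
So loc['Summer', 'Hist_minus_Math'] = 7.

7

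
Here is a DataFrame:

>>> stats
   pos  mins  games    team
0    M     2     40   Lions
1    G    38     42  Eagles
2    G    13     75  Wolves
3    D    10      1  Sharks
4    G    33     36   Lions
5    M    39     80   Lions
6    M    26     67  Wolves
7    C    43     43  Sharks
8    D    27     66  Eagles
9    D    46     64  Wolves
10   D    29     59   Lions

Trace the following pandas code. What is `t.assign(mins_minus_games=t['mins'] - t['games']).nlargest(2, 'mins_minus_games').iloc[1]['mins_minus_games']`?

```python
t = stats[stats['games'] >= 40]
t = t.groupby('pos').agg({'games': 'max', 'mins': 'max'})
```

-20

filter rows where games >= 40:
   pos  mins  games    team
0    M     2     40   Lions
1    G    38     42  Eagles
2    G    13     75  Wolves
5    M    39     80   Lions
6    M    26     67  Wolves
7    C    43     43  Sharks
8    D    27     66  Eagles
9    D    46     64  Wolves
10   D    29     59   Lions
group by pos: max(games), max(mins):
     games  mins
pos             
C       43    43
D       66    46
G       75    38
M       80    39
add column mins_minus_games = t['mins'] - t['games']:
     games  mins  mins_minus_games
pos                               
C       43    43                 0
D       66    46               -20
G       75    38               -37
M       80    39               -41
take 2 rows with largest mins_minus_games:
     games  mins  mins_minus_games
pos                               
C       43    43                 0
D       66    46               -20
value at position 1, column 'mins_minus_games' → -20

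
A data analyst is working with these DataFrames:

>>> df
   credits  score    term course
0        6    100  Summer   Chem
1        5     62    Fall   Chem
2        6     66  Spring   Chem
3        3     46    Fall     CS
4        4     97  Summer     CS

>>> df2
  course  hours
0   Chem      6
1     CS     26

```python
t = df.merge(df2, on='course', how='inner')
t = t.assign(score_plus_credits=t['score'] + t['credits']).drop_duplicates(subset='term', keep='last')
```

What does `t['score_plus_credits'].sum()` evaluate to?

222

merge on 'course' (how='inner') → 5 rows:
   credits  score    term course  hours
0        6    100  Summer   Chem      6
1        5     62    Fall   Chem      6
2        6     66  Spring   Chem      6
3        3     46    Fall     CS     26
4        4     97  Summer     CS     26
add column score_plus_credits = t['score'] + t['credits']:
   credits  score    term course  hours  score_plus_credits
0        6    100  Summer   Chem      6                 106
1        5     62    Fall   Chem      6                  67
2        6     66  Spring   Chem      6                  72
3        3     46    Fall     CS     26                  49
4        4     97  Summer     CS     26                 101
drop duplicate term (keep=last):
   credits  score    term course  hours  score_plus_credits
2        6     66  Spring   Chem      6                  72
3        3     46    Fall     CS     26                  49
4        4     97  Summer     CS     26                 101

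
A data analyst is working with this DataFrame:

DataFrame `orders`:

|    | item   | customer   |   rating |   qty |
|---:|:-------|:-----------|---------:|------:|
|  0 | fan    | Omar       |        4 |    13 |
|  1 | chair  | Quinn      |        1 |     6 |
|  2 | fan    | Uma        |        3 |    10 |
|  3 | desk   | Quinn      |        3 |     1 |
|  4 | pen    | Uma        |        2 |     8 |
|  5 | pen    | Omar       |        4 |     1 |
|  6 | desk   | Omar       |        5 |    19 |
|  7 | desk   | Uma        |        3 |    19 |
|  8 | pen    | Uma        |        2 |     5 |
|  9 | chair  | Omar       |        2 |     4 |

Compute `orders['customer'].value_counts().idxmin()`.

value_counts of customer:
customer
Omar     4
Uma      4
Quinn    2
Name: count, dtype: int64
So idxmin() = Quinn.

Quinn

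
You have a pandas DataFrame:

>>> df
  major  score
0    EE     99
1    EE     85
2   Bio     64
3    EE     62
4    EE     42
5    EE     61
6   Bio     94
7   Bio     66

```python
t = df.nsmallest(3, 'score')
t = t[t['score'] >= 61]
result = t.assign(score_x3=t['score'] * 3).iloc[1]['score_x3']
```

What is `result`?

186

take 3 rows with smallest score:
  major  score
4    EE     42
5    EE     61
3    EE     62
filter rows where score >= 61:
  major  score
5    EE     61
3    EE     62
add column score_x3 = t['score'] * 3:
  major  score  score_x3
5    EE     61       183
3    EE     62       186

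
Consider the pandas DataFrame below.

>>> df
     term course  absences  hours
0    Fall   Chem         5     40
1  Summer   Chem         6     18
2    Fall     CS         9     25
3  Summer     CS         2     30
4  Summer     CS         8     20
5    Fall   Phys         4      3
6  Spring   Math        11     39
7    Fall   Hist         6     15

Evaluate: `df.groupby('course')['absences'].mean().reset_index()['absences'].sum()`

32.8333333333

group by course, mean of absences:
course
CS       6.333333
Chem     5.500000
Hist     6.000000
Math    11.000000
Phys     4.000000
Name: absences, dtype: float64
reset_index():
  course   absences
0     CS   6.333333
1   Chem   5.500000
2   Hist   6.000000
3   Math  11.000000
4   Phys   4.000000
Then the sum of column 'absences': 32.8333333333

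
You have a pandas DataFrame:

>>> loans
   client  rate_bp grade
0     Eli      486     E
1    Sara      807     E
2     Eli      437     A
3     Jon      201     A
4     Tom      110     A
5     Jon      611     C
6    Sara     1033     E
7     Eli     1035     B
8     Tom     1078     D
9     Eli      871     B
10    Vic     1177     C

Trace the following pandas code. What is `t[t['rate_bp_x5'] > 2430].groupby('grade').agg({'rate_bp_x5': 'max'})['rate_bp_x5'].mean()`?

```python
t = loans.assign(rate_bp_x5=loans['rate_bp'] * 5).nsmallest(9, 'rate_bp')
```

4465.0

add column rate_bp_x5 = loans['rate_bp'] * 5:
   client  rate_bp grade  rate_bp_x5
0     Eli      486     E        2430
1    Sara      807     E        4035
2     Eli      437     A        2185
3     Jon      201     A        1005
4     Tom      110     A         550
5     Jon      611     C        3055
6    Sara     1033     E        5165
7     Eli     1035     B        5175
8     Tom     1078     D        5390
9     Eli      871     B        4355
10    Vic     1177     C        5885
take 9 rows with smallest rate_bp:
  client  rate_bp grade  rate_bp_x5
4    Tom      110     A         550
3    Jon      201     A        1005
2    Eli      437     A        2185
0    Eli      486     E        2430
5    Jon      611     C        3055
1   Sara      807     E        4035
9    Eli      871     B        4355
6   Sara     1033     E        5165
7    Eli     1035     B        5175
filter rows where rate_bp_x5 > 2430:
  client  rate_bp grade  rate_bp_x5
5    Jon      611     C        3055
1   Sara      807     E        4035
9    Eli      871     B        4355
6   Sara     1033     E        5165
7    Eli     1035     B        5175
group by grade, max of rate_bp_x5:
       rate_bp_x5
grade            
B            5175
C            3055
E            5165
The mean of column 'rate_bp_x5' is 4465.0.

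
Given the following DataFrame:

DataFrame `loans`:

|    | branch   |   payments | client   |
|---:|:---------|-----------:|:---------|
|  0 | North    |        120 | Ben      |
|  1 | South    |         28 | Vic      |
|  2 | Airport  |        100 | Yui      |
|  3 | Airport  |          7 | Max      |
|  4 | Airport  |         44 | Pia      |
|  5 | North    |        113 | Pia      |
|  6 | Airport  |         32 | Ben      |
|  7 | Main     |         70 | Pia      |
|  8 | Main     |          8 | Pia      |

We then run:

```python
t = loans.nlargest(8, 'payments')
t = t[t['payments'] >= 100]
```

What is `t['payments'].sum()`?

333

take 8 rows with largest payments:
    branch  payments client
0    North       120    Ben
5    North       113    Pia
2  Airport       100    Yui
7     Main        70    Pia
4  Airport        44    Pia
6  Airport        32    Ben
1    South        28    Vic
8     Main         8    Pia
filter rows where payments >= 100:
    branch  payments client
0    North       120    Ben
5    North       113    Pia
2  Airport       100    Yui
Finally, sum of column 'payments' = 333.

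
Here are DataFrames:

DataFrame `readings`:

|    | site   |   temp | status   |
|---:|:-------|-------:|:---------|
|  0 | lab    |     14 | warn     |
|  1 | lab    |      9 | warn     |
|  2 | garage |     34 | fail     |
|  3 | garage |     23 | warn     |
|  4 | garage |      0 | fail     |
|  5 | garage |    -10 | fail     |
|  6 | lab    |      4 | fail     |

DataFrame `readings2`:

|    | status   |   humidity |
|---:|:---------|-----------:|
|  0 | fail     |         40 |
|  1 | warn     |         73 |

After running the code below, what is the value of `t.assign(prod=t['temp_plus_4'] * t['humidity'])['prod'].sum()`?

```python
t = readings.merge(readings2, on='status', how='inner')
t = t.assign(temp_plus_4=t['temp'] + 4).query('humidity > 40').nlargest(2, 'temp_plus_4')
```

merge on 'status' (how='inner') → 7 rows:
     site  temp status  humidity
0     lab    14   warn        73
1     lab     9   warn        73
2  garage    34   fail        40
3  garage    23   warn        73
4  garage     0   fail        40
5  garage   -10   fail        40
6     lab     4   fail        40
add column temp_plus_4 = t['temp'] + 4:
     site  temp status  humidity  temp_plus_4
0     lab    14   warn        73           18
1     lab     9   warn        73           13
2  garage    34   fail        40           38
3  garage    23   warn        73           27
4  garage     0   fail        40            4
5  garage   -10   fail        40           -6
6     lab     4   fail        40            8
filter rows where humidity > 40:
     site  temp status  humidity  temp_plus_4
0     lab    14   warn        73           18
1     lab     9   warn        73           13
3  garage    23   warn        73           27
take 2 rows with largest temp_plus_4:
     site  temp status  humidity  temp_plus_4
3  garage    23   warn        73           27
0     lab    14   warn        73           18
add column prod = t['temp_plus_4'] * t['humidity']:
     site  temp status  humidity  temp_plus_4  prod
3  garage    23   warn        73           27  1971
0     lab    14   warn        73           18  1314

3285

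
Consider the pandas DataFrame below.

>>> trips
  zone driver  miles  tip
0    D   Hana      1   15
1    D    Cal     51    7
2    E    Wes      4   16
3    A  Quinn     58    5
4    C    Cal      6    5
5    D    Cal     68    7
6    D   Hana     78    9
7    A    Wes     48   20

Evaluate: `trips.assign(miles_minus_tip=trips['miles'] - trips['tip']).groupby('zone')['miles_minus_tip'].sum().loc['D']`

add column miles_minus_tip = trips['miles'] - trips['tip']:
  zone driver  miles  tip  miles_minus_tip
0    D   Hana      1   15              -14
1    D    Cal     51    7               44
2    E    Wes      4   16              -12
3    A  Quinn     58    5               53
4    C    Cal      6    5                1
5    D    Cal     68    7               61
6    D   Hana     78    9               69
7    A    Wes     48   20               28
group by zone, sum of miles_minus_tip:
zone
A     81
C      1
D    160
E    -12
Name: miles_minus_tip, dtype: int64
Finally, value at index 'D' = 160.

160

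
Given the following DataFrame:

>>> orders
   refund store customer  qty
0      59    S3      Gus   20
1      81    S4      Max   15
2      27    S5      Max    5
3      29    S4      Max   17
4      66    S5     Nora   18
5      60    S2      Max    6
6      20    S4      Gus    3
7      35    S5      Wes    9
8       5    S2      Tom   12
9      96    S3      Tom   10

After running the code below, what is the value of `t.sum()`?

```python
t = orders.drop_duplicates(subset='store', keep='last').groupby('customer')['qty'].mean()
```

23.0

drop duplicate store (keep=last):
   refund store customer  qty
6      20    S4      Gus    3
7      35    S5      Wes    9
8       5    S2      Tom   12
9      96    S3      Tom   10
group by customer, mean of qty:
customer
Gus     3.0
Tom    11.0
Wes     9.0
Name: qty, dtype: float64
So sum() = 23.0.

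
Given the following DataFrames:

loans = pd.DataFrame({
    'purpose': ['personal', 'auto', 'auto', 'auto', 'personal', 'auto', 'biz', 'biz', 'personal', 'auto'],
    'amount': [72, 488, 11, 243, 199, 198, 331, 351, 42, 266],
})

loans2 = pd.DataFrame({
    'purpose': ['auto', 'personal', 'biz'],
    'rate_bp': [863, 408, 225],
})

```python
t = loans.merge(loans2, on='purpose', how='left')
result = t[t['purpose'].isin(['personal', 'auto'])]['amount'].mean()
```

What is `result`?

merge on 'purpose' (how='left') → 10 rows:
    purpose  amount  rate_bp
0  personal      72      408
1      auto     488      863
2      auto      11      863
3      auto     243      863
4  personal     199      408
5      auto     198      863
6       biz     331      225
7       biz     351      225
8  personal      42      408
9      auto     266      863
filter rows where purpose in ['personal', 'auto']:
    purpose  amount  rate_bp
0  personal      72      408
1      auto     488      863
2      auto      11      863
3      auto     243      863
4  personal     199      408
5      auto     198      863
8  personal      42      408
9      auto     266      863

189.875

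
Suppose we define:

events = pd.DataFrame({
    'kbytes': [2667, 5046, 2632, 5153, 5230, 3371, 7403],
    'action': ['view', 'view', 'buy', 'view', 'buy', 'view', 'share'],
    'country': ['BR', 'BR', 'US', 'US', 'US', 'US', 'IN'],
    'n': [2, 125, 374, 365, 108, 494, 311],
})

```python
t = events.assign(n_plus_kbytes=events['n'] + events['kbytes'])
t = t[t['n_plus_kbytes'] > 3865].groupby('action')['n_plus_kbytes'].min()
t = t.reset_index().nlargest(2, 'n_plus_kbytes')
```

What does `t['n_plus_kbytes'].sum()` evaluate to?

13052

add column n_plus_kbytes = events['n'] + events['kbytes']:
   kbytes action country    n  n_plus_kbytes
0    2667   view      BR    2           2669
1    5046   view      BR  125           5171
2    2632    buy      US  374           3006
3    5153   view      US  365           5518
4    5230    buy      US  108           5338
5    3371   view      US  494           3865
6    7403  share      IN  311           7714
filter rows where n_plus_kbytes > 3865:
   kbytes action country    n  n_plus_kbytes
1    5046   view      BR  125           5171
3    5153   view      US  365           5518
4    5230    buy      US  108           5338
6    7403  share      IN  311           7714
group by action, min of n_plus_kbytes:
action
buy      5338
share    7714
view     5171
Name: n_plus_kbytes, dtype: int64
reset_index():
  action  n_plus_kbytes
0    buy           5338
1  share           7714
2   view           5171
take 2 rows with largest n_plus_kbytes:
  action  n_plus_kbytes
1  share           7714
0    buy           5338
Reading off the sum of column 'n_plus_kbytes', we get 13052.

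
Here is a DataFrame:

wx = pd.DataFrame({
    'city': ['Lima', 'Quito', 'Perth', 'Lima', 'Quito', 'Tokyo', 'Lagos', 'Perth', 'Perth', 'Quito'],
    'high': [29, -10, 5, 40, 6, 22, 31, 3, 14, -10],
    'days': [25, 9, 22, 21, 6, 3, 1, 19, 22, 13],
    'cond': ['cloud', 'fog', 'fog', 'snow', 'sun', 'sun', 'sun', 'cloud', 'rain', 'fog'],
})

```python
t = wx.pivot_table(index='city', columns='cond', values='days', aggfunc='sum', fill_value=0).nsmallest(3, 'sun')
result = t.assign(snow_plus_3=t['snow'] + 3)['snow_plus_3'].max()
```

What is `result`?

24

pivot: rows=city, cols=cond, sum(days):
cond   cloud  fog  rain  snow  sun
city                              
Lagos      0    0     0     0    1
Lima      25    0     0    21    0
Perth     19   22    22     0    0
Quito      0   22     0     0    6
Tokyo      0    0     0     0    3
take 3 rows with smallest sun:
cond   cloud  fog  rain  snow  sun
city                              
Lima      25    0     0    21    0
Perth     19   22    22     0    0
Lagos      0    0     0     0    1
add column snow_plus_3 = t['snow'] + 3:
cond   cloud  fog  rain  snow  sun  snow_plus_3
city                                           
Lima      25    0     0    21    0           24
Perth     19   22    22     0    0            3
Lagos      0    0     0     0    1            3
The max of column 'snow_plus_3' is 24.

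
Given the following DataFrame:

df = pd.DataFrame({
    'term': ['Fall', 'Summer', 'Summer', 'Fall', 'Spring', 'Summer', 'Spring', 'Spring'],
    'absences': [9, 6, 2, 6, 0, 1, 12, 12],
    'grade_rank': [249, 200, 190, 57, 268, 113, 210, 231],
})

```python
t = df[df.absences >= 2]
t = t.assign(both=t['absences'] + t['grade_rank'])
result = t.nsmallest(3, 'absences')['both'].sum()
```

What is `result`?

461

filter rows where absences >= 2:
     term  absences  grade_rank
0    Fall         9         249
1  Summer         6         200
2  Summer         2         190
3    Fall         6          57
6  Spring        12         210
7  Spring        12         231
add column both = t['absences'] + t['grade_rank']:
     term  absences  grade_rank  both
0    Fall         9         249   258
1  Summer         6         200   206
2  Summer         2         190   192
3    Fall         6          57    63
6  Spring        12         210   222
7  Spring        12         231   243
take 3 rows with smallest absences:
     term  absences  grade_rank  both
2  Summer         2         190   192
1  Summer         6         200   206
3    Fall         6          57    63
The sum of column 'both' is 461.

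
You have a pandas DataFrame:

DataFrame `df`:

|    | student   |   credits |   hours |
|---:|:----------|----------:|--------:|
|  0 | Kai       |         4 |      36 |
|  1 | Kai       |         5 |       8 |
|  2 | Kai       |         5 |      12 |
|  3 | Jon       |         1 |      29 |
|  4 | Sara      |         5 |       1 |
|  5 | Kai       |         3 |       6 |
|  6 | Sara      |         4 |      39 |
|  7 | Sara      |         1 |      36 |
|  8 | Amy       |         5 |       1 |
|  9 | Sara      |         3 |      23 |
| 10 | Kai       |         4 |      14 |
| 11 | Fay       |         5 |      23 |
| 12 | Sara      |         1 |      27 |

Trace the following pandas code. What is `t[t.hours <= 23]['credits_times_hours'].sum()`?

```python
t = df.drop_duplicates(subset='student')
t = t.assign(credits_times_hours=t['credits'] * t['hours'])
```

drop duplicate student (keep=first):
   student  credits  hours
0      Kai        4     36
3      Jon        1     29
4     Sara        5      1
8      Amy        5      1
11     Fay        5     23
add column credits_times_hours = t['credits'] * t['hours']:
   student  credits  hours  credits_times_hours
0      Kai        4     36                  144
3      Jon        1     29                   29
4     Sara        5      1                    5
8      Amy        5      1                    5
11     Fay        5     23                  115
filter rows where hours <= 23:
   student  credits  hours  credits_times_hours
4     Sara        5      1                    5
8      Amy        5      1                    5
11     Fay        5     23                  115
Taking the sum of column 'credits_times_hours' gives 125.

125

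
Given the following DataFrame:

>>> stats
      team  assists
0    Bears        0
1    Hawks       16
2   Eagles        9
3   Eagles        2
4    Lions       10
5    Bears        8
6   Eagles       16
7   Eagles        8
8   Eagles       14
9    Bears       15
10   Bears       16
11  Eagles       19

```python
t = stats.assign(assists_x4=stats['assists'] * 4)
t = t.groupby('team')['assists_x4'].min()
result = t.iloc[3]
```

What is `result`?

40

add column assists_x4 = stats['assists'] * 4:
      team  assists  assists_x4
0    Bears        0           0
1    Hawks       16          64
2   Eagles        9          36
3   Eagles        2           8
4    Lions       10          40
5    Bears        8          32
6   Eagles       16          64
7   Eagles        8          32
8   Eagles       14          56
9    Bears       15          60
10   Bears       16          64
11  Eagles       19          76
group by team, min of assists_x4:
team
Bears      0
Eagles     8
Hawks     64
Lions     40
Name: assists_x4, dtype: int64
Reading off the value at position 3, we get 40.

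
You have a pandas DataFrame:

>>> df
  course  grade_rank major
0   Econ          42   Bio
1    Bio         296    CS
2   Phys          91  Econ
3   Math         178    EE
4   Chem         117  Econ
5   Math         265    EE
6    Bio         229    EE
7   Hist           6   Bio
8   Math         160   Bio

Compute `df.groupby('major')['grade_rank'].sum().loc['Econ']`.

208

group by major, sum of grade_rank:
major
Bio     208
CS      296
EE      672
Econ    208
Name: grade_rank, dtype: int64
Taking the value at index 'Econ' gives 208.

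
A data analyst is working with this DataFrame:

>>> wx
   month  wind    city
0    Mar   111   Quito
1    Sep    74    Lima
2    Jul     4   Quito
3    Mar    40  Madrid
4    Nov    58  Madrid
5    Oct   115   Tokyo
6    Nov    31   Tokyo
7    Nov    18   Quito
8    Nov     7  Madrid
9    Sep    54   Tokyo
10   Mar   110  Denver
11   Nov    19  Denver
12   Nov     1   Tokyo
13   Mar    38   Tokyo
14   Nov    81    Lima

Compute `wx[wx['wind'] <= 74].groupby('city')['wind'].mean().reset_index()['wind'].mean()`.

filter rows where wind <= 74:
   month  wind    city
1    Sep    74    Lima
2    Jul     4   Quito
3    Mar    40  Madrid
4    Nov    58  Madrid
6    Nov    31   Tokyo
7    Nov    18   Quito
8    Nov     7  Madrid
9    Sep    54   Tokyo
11   Nov    19  Denver
12   Nov     1   Tokyo
13   Mar    38   Tokyo
group by city, mean of wind:
city
Denver    19.0
Lima      74.0
Madrid    35.0
Quito     11.0
Tokyo     31.0
Name: wind, dtype: float64
reset_index():
     city  wind
0  Denver  19.0
1    Lima  74.0
2  Madrid  35.0
3   Quito  11.0
4   Tokyo  31.0
Reading off the mean of column 'wind', we get 34.0.

34.0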